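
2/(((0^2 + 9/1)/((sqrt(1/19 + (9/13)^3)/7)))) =8*sqrt(247741)/202293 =0.02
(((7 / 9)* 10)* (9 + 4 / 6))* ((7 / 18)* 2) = 14210 / 243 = 58.48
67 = 67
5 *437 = 2185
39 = 39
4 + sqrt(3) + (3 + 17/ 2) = sqrt(3) + 31/ 2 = 17.23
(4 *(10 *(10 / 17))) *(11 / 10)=440 / 17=25.88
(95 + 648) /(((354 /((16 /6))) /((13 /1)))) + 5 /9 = 12977 /177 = 73.32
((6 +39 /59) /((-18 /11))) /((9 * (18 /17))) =-24497 /57348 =-0.43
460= 460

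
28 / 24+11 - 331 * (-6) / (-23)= -10237 / 138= -74.18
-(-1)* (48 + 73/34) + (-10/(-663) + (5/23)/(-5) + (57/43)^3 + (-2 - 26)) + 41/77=4664088683129/186709945422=24.98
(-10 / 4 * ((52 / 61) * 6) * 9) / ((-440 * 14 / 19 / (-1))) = -0.35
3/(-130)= -3/130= -0.02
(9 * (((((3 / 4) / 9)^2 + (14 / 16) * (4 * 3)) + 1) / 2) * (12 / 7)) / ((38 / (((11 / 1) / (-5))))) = -54681 / 10640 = -5.14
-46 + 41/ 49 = -2213/ 49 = -45.16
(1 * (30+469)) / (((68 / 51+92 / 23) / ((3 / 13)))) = 4491 / 208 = 21.59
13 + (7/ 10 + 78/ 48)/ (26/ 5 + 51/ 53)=174761/ 13064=13.38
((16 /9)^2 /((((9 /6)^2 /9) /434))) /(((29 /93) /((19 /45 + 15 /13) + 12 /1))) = 109416108032 /458055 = 238871.11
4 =4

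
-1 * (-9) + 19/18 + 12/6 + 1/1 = 235/18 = 13.06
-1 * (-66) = 66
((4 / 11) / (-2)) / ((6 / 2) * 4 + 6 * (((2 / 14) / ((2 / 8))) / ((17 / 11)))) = -0.01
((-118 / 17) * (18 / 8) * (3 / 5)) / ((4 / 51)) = -4779 / 40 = -119.48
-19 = -19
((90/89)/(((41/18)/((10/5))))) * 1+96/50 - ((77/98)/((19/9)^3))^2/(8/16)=1175121692639151/420592528434050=2.79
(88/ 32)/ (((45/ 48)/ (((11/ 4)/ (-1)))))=-121/ 15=-8.07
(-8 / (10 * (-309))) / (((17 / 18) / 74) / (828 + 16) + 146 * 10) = 1498944 / 845292003955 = 0.00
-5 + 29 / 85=-396 / 85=-4.66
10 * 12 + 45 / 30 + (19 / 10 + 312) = 2177 / 5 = 435.40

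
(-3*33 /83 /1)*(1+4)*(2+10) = -5940 /83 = -71.57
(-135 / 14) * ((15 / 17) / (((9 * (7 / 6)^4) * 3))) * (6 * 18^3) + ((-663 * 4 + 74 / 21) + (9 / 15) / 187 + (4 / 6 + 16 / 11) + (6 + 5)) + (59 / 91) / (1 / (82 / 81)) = -142088298390602 / 16547415885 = -8586.74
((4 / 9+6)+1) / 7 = 67 / 63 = 1.06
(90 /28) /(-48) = -0.07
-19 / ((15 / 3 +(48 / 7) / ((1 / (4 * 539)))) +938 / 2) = -19 / 15258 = -0.00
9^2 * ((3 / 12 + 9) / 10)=2997 / 40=74.92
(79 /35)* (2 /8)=79 /140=0.56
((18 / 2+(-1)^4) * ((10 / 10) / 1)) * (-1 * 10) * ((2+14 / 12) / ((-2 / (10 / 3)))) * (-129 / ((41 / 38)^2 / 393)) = -38636747000 / 1681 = -22984382.51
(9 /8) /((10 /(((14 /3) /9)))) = 0.06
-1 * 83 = -83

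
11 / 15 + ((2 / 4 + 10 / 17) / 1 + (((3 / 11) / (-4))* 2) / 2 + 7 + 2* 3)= 165533 / 11220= 14.75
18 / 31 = 0.58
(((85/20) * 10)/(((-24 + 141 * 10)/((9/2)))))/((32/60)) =1275/4928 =0.26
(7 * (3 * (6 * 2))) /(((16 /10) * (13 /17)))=5355 /26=205.96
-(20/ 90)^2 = -4/ 81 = -0.05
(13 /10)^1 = 1.30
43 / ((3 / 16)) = 688 / 3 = 229.33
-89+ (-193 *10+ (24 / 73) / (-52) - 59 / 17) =-32628620 / 16133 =-2022.48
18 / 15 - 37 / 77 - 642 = -246893 / 385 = -641.28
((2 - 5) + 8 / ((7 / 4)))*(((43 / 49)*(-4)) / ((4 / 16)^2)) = -30272 / 343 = -88.26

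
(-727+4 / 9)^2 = 42758521 / 81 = 527882.98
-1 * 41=-41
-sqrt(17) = -4.12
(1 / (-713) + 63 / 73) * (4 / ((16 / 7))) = 156961 / 104098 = 1.51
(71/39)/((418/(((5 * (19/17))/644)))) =355/9393384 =0.00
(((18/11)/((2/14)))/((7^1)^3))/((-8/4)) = -9/539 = -0.02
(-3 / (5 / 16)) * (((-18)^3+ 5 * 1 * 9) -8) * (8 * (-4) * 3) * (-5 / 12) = 2225280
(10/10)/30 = 1/30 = 0.03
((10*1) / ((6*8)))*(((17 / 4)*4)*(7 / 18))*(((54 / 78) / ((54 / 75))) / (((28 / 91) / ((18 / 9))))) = 14875 / 1728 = 8.61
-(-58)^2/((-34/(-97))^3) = -78115.00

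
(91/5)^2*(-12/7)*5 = -14196/5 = -2839.20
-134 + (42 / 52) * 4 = -1700 / 13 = -130.77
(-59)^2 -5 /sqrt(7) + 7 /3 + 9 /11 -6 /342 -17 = 3465.24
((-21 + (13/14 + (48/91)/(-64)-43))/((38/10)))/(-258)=114805/1784328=0.06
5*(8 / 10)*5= 20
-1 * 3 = -3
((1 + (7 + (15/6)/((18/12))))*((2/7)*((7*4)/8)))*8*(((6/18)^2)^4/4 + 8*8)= 97417786/19683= 4949.34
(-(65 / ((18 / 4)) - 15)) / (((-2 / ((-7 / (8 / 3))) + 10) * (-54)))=-35 / 36612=-0.00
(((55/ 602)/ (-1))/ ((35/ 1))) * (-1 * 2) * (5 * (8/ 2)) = 220/ 2107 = 0.10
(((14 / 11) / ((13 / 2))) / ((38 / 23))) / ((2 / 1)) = 161 / 2717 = 0.06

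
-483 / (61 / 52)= -25116 / 61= -411.74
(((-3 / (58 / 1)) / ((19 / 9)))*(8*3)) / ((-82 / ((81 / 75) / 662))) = 2187 / 186940525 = 0.00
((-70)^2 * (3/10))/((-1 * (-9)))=490/3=163.33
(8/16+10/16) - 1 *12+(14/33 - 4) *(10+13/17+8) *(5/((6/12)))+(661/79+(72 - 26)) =-20225203/32232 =-627.49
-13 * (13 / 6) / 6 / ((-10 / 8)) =169 / 45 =3.76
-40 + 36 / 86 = -1702 / 43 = -39.58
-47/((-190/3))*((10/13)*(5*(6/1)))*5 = 21150/247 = 85.63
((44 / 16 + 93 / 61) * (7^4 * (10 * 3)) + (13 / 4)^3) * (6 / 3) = 1202170657 / 1952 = 615866.12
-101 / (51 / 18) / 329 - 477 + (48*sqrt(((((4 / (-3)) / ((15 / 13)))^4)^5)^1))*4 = 337.99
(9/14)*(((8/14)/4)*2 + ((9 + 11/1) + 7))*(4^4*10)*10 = 22003200/49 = 449044.90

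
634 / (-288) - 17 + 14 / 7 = -2477 / 144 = -17.20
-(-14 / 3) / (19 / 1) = 14 / 57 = 0.25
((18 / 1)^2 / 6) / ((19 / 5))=270 / 19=14.21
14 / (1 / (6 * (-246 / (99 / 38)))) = -87248 / 11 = -7931.64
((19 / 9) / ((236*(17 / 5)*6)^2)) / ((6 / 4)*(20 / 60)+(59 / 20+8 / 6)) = 2375 / 124729019856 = 0.00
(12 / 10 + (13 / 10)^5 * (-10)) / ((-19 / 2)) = 3.78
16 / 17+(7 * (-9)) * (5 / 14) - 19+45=151 / 34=4.44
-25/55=-5/11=-0.45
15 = 15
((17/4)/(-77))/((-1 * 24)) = 17/7392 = 0.00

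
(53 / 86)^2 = 2809 / 7396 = 0.38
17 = 17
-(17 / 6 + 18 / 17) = -397 / 102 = -3.89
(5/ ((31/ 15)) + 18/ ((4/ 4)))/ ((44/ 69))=43677/ 1364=32.02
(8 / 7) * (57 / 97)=0.67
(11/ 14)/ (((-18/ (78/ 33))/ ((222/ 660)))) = -481/ 13860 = -0.03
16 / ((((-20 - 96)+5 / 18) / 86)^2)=8.84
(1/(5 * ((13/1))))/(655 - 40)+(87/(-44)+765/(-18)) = -78231031/1758900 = -44.48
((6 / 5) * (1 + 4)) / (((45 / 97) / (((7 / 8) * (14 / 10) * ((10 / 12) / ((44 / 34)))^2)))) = 1373617 / 209088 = 6.57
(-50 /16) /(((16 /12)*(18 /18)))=-75 /32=-2.34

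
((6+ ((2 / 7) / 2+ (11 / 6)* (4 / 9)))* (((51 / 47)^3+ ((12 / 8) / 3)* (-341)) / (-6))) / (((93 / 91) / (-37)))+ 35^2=-18393244328515 / 3128394636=-5879.45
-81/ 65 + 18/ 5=153/ 65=2.35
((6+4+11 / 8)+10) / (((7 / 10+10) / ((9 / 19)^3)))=32805 / 154508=0.21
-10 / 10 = -1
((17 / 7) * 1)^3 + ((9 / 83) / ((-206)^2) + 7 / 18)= 159969001273 / 10872994356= 14.71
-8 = -8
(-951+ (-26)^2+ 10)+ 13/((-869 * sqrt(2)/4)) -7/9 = -2392/9 -26 * sqrt(2)/869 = -265.82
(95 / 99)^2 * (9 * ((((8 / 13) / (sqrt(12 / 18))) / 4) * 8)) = 72200 * sqrt(6) / 14157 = 12.49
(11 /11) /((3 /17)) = 17 /3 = 5.67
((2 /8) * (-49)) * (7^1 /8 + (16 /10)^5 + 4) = -18816931 /100000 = -188.17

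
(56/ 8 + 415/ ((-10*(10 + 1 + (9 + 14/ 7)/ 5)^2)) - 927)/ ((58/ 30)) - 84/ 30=-201606899/ 421080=-478.79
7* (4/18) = 14/9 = 1.56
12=12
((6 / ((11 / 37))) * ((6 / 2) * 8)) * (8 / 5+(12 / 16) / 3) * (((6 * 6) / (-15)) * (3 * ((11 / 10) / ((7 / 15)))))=-2661336 / 175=-15207.63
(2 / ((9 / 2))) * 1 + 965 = 8689 / 9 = 965.44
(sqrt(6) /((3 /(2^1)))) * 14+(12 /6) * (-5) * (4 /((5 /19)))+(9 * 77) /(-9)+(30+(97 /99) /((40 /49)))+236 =28 * sqrt(6) /3+151273 /3960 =61.06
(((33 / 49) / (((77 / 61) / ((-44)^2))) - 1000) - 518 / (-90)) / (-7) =-596797 / 108045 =-5.52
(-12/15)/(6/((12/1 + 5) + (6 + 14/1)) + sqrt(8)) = 222/13645 -2738 * sqrt(2)/13645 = -0.27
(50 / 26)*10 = 250 / 13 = 19.23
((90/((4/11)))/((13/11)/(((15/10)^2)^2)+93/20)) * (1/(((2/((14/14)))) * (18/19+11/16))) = 15.50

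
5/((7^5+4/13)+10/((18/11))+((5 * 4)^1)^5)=0.00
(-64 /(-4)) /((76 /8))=32 /19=1.68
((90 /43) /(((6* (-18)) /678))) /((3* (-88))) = 565 /11352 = 0.05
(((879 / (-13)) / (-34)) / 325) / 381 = 0.00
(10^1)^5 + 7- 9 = 99998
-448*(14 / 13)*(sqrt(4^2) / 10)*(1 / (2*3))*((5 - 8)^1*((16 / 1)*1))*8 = 802816 / 65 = 12351.02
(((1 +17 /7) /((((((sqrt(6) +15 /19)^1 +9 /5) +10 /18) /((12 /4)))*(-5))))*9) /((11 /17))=-5065366104 /219031967 +1610594280*sqrt(6) /219031967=-5.11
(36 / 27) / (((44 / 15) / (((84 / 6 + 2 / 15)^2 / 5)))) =44944 / 2475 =18.16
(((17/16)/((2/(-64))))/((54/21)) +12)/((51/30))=-110/153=-0.72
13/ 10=1.30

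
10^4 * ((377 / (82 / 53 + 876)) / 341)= 19981000 / 1585991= 12.60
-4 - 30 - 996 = -1030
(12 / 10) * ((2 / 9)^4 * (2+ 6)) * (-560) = -13.11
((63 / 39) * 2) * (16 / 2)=336 / 13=25.85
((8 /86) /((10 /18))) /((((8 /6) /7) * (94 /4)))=378 /10105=0.04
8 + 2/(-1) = 6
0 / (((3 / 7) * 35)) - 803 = -803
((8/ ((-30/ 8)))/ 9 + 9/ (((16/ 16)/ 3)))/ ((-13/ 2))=-7226/ 1755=-4.12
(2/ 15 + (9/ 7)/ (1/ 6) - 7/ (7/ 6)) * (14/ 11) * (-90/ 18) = -388/ 33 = -11.76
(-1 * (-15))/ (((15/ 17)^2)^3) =24137569/ 759375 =31.79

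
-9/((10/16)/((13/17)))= -936/85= -11.01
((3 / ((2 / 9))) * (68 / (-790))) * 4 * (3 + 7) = -3672 / 79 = -46.48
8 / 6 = 4 / 3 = 1.33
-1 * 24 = -24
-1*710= -710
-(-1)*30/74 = 15/37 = 0.41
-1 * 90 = -90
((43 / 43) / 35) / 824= 1 / 28840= 0.00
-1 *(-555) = 555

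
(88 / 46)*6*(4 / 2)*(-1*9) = -4752 / 23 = -206.61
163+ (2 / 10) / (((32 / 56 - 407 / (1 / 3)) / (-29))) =6962748 / 42715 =163.00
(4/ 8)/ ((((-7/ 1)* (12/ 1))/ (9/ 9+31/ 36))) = -67/ 6048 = -0.01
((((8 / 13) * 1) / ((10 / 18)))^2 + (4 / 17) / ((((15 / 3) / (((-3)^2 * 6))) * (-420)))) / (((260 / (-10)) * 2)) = -306927 / 13072150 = -0.02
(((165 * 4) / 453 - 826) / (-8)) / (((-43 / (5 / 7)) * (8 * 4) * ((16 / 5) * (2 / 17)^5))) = -2209758945525 / 2978676736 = -741.86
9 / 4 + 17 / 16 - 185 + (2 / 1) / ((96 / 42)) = -2893 / 16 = -180.81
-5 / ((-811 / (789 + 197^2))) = 197990 / 811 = 244.13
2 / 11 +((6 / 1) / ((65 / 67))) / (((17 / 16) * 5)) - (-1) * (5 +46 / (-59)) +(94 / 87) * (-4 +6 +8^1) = 5107039991 / 311958075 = 16.37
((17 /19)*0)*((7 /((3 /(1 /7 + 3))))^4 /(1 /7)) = 0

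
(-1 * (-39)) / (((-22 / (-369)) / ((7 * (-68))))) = -3425058 / 11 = -311368.91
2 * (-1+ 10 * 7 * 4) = 558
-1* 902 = -902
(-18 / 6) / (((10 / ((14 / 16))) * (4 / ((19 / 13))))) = -399 / 4160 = -0.10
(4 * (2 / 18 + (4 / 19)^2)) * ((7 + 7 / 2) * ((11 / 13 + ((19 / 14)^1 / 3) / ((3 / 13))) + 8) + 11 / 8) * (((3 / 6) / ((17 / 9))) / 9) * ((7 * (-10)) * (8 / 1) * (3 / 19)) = -2533251700 / 13642551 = -185.69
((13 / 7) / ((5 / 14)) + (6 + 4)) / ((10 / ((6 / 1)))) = 228 / 25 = 9.12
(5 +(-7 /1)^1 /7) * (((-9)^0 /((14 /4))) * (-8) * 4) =-256 /7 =-36.57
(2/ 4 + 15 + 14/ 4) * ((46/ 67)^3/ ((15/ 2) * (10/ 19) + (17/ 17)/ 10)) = 351382960/ 231286747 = 1.52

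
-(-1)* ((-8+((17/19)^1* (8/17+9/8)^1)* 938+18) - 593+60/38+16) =58801/76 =773.70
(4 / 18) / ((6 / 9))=1 / 3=0.33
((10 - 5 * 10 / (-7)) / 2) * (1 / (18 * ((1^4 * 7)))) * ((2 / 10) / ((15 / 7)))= 2 / 315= 0.01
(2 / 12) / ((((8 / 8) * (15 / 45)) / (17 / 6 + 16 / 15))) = 39 / 20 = 1.95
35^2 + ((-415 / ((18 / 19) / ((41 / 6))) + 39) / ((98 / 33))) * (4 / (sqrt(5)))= 1225 - 3509803 * sqrt(5) / 4410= -554.63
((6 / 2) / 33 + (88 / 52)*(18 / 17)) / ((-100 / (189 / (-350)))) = 0.01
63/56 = 9/8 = 1.12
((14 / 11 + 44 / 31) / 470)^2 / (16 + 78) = 210681 / 603632113150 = 0.00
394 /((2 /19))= 3743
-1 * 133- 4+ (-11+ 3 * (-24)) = -220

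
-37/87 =-0.43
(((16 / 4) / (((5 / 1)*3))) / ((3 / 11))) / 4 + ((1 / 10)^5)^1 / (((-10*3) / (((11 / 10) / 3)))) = 21999989 / 90000000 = 0.24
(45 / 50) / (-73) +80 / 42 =29011 / 15330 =1.89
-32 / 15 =-2.13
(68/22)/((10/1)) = 17/55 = 0.31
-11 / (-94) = 11 / 94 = 0.12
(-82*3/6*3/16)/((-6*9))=41/288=0.14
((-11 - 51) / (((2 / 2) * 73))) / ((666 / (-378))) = 1302 / 2701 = 0.48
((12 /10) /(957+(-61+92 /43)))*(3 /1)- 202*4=-78012013 /96550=-808.00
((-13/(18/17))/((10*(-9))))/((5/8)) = 442/2025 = 0.22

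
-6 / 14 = -3 / 7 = -0.43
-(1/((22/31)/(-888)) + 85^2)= -65711/11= -5973.73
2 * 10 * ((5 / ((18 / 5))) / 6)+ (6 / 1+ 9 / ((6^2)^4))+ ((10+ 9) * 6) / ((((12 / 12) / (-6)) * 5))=-117732091 / 933120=-126.17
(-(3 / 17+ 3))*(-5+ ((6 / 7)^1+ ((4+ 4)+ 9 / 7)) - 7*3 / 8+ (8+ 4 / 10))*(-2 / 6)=27513 / 2380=11.56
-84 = -84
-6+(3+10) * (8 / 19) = -10 / 19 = -0.53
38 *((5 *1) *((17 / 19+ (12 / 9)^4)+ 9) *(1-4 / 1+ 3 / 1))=0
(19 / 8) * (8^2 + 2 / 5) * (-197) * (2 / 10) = -602623 / 100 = -6026.23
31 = 31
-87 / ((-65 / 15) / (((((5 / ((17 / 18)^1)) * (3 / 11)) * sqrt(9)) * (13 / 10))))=113.05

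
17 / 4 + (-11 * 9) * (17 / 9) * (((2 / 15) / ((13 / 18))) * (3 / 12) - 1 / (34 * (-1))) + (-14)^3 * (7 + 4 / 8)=-5353369 / 260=-20589.88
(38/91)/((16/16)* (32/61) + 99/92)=213256/817453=0.26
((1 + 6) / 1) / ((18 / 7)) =49 / 18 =2.72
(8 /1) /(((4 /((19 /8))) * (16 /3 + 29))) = 0.14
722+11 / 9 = 6509 / 9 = 723.22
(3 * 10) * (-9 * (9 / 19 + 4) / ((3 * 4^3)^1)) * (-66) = 126225 / 304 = 415.21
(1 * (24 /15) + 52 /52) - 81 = -392 /5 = -78.40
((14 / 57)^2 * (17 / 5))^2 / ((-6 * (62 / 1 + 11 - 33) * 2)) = -693889 / 7917000750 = -0.00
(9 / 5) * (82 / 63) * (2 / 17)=164 / 595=0.28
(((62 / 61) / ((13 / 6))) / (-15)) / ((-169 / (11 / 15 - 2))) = -2356 / 10051275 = -0.00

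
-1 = -1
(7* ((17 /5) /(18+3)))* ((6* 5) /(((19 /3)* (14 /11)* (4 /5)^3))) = 70125 /8512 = 8.24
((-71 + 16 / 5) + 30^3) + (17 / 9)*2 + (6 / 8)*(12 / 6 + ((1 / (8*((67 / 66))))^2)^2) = 25013163000231431 / 928563655680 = 26937.48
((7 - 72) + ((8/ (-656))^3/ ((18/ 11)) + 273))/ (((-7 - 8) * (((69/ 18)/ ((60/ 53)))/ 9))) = -6192965343/ 168029398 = -36.86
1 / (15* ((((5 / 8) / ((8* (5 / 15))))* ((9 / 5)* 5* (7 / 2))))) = 128 / 14175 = 0.01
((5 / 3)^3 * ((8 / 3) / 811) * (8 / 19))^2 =64000000 / 1557826000641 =0.00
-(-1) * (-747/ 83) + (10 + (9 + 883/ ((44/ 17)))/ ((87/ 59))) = 912841/ 3828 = 238.46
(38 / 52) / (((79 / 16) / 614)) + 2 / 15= 1401974 / 15405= 91.01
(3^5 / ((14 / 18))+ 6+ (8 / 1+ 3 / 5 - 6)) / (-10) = -5618 / 175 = -32.10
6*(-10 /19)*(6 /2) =-9.47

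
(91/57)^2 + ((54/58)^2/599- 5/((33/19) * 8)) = 315482473685/144030743208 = 2.19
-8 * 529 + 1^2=-4231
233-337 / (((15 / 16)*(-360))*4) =314887 / 1350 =233.25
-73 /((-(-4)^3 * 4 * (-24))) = 73 /6144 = 0.01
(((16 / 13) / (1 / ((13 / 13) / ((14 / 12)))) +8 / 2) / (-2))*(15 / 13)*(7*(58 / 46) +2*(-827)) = 5675850 / 1183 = 4797.84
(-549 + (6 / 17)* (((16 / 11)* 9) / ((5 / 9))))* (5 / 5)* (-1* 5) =505539 / 187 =2703.42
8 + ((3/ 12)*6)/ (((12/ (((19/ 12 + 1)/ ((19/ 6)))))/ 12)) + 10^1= 1461/ 76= 19.22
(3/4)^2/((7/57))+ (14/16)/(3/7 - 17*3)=45229/9912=4.56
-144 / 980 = -36 / 245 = -0.15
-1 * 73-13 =-86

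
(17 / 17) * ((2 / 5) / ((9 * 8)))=1 / 180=0.01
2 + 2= 4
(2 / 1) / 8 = 1 / 4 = 0.25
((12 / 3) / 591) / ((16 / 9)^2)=27 / 12608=0.00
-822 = -822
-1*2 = -2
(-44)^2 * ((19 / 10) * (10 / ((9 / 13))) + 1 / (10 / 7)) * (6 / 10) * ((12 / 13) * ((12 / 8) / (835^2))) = 14711664 / 226598125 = 0.06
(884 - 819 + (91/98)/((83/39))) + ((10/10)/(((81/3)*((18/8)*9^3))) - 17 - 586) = -110654691755/205844814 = -537.56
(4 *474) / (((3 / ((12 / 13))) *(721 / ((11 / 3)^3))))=3364768 / 84357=39.89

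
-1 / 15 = -0.07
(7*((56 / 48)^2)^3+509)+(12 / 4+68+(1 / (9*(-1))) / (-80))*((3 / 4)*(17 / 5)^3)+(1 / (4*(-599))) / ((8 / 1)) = 11439165714209 / 4366710000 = 2619.63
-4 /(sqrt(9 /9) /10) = -40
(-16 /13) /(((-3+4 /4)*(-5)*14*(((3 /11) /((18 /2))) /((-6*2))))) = 1584 /455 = 3.48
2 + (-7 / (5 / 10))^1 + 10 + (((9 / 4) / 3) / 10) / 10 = -797 / 400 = -1.99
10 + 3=13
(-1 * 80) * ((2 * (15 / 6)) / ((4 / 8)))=-800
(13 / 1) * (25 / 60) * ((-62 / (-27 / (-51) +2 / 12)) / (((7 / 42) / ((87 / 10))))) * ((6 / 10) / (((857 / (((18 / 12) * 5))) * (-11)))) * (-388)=-3122041806 / 669317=-4664.52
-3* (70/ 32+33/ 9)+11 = -105/ 16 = -6.56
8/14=4/7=0.57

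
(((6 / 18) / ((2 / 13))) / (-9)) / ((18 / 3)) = -0.04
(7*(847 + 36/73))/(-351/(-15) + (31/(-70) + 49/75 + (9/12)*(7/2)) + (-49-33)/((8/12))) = -1818889800/29668003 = -61.31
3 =3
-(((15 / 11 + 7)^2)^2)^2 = -5132188731375616 / 214358881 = -23942039.20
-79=-79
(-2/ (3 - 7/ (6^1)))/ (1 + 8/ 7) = -28/ 55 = -0.51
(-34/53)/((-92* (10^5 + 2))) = 17/243804876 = 0.00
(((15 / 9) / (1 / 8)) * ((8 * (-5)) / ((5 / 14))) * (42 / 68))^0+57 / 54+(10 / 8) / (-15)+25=26.97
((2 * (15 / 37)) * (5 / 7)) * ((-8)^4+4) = 615000 / 259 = 2374.52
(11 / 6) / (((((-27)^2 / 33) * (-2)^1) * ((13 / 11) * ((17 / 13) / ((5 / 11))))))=-605 / 49572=-0.01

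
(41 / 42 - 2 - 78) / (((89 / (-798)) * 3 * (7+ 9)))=63061 / 4272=14.76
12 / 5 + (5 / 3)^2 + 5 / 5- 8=-82 / 45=-1.82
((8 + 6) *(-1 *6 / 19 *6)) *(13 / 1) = -6552 / 19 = -344.84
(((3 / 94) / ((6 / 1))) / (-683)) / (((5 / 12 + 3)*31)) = -3 / 40800371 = -0.00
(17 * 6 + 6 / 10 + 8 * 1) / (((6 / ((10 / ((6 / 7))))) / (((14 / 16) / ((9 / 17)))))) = 460649 / 1296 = 355.44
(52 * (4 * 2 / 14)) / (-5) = -208 / 35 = -5.94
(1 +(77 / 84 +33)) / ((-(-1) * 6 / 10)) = 2095 / 36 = 58.19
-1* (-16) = 16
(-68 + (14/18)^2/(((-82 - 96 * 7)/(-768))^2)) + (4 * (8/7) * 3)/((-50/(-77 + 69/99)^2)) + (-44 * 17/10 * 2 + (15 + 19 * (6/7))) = -48284460414413/27086234175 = -1782.62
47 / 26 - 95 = -2423 / 26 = -93.19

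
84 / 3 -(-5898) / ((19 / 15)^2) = 1337158 / 361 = 3704.04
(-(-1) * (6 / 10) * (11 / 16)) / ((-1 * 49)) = -33 / 3920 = -0.01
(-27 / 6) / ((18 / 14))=-7 / 2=-3.50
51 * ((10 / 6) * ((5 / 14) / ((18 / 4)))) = 425 / 63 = 6.75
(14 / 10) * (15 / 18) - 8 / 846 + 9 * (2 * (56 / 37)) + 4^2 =1389823 / 31302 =44.40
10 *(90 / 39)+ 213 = 3069 / 13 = 236.08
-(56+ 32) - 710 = -798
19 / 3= 6.33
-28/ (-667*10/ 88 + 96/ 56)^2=-2656192/ 520615489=-0.01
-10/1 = -10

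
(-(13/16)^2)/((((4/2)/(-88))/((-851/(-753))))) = 1582009/48192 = 32.83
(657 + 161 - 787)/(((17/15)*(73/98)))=45570/1241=36.72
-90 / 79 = -1.14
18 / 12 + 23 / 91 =319 / 182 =1.75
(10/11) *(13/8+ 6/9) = 25/12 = 2.08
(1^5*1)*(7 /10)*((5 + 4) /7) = 0.90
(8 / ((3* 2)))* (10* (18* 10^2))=24000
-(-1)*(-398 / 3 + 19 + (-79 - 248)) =-1322 / 3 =-440.67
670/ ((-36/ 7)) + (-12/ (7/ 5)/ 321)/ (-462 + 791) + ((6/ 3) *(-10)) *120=-11223244805/ 4435578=-2530.28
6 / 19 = 0.32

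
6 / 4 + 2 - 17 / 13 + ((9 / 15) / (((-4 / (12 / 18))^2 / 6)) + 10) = 799 / 65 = 12.29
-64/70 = -32/35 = -0.91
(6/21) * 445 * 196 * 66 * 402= 661177440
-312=-312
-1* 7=-7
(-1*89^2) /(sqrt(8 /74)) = -7921*sqrt(37) /2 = -24090.78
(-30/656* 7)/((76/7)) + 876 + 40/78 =852110087/972192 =876.48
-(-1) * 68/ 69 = 68/ 69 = 0.99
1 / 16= 0.06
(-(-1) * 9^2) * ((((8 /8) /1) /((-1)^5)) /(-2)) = 81 /2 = 40.50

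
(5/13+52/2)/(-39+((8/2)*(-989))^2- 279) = 343/203445034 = 0.00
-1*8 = -8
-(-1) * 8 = 8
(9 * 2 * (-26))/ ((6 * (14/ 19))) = -741/ 7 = -105.86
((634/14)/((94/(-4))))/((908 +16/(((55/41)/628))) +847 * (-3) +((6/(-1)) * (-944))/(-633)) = -7357570/22329375747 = -0.00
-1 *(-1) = 1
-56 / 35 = -8 / 5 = -1.60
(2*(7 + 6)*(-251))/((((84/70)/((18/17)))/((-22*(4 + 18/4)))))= 1076790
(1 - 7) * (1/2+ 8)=-51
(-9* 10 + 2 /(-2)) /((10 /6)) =-273 /5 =-54.60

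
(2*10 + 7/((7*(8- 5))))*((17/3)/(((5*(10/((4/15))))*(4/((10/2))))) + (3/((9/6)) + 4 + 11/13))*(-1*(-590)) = 144935329/1755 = 82584.23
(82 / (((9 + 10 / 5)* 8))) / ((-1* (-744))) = 41 / 32736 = 0.00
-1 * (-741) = 741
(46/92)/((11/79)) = 79/22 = 3.59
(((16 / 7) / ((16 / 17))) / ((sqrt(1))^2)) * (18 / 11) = 3.97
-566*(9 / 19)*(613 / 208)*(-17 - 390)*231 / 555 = 1322430417 / 9880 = 133849.23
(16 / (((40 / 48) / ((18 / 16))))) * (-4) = -432 / 5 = -86.40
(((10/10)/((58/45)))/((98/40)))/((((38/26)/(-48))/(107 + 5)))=-1164.84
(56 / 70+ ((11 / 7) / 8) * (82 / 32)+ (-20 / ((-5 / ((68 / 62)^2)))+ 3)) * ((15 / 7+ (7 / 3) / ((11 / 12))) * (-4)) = -14166592679 / 82876640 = -170.94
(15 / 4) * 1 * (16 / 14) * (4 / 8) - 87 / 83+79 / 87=101231 / 50547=2.00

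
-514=-514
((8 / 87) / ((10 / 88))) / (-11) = -32 / 435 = -0.07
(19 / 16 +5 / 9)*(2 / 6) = 251 / 432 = 0.58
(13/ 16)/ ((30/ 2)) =13/ 240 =0.05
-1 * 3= -3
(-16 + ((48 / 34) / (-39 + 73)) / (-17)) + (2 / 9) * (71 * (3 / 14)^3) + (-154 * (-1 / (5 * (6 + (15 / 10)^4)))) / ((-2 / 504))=-1426661827181 / 1988487620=-717.46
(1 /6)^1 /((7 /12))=2 /7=0.29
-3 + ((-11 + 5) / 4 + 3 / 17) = -147 / 34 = -4.32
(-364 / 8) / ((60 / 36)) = -273 / 10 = -27.30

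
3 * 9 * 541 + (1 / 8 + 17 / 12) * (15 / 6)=701321 / 48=14610.85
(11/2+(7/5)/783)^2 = 1855800241/61308900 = 30.27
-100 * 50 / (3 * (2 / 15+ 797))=-25000 / 11957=-2.09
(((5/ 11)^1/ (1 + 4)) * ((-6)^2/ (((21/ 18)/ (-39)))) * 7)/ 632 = -1053/ 869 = -1.21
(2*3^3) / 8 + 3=39 / 4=9.75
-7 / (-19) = 7 / 19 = 0.37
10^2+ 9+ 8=117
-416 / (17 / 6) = -2496 / 17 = -146.82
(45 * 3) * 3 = 405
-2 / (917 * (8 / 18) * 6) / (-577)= 3 / 2116436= 0.00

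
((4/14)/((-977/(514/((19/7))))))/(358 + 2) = -257/1670670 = -0.00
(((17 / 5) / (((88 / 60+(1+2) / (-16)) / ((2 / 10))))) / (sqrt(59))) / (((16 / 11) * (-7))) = -561 * sqrt(59) / 633955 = -0.01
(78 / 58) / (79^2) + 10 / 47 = 1811723 / 8506483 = 0.21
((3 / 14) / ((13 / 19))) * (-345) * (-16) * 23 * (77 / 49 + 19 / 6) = 120008940 / 637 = 188397.08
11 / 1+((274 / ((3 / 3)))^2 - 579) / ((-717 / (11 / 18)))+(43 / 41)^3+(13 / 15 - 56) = -473543608829 / 4447472130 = -106.47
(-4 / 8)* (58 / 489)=-0.06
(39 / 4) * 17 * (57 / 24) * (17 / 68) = 12597 / 128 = 98.41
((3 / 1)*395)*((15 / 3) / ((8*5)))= 1185 / 8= 148.12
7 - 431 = -424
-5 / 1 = -5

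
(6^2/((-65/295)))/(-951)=708/4121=0.17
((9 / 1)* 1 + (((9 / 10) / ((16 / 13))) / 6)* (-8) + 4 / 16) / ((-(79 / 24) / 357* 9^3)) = -39389 / 31995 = -1.23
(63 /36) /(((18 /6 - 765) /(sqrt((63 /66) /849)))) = -7 * sqrt(43582) /18976848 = -0.00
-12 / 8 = -3 / 2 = -1.50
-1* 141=-141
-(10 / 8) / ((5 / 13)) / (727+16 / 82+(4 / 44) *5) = -5863 / 1312680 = -0.00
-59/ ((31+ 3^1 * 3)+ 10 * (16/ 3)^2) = -531/ 2920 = -0.18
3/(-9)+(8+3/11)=7.94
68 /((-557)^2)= 0.00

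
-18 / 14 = -1.29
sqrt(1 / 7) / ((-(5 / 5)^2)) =-sqrt(7) / 7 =-0.38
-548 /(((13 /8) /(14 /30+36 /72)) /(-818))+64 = 52011104 /195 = 266723.61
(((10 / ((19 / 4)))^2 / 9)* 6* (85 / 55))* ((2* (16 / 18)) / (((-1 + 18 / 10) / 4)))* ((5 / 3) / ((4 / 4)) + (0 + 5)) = 87040000 / 321651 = 270.60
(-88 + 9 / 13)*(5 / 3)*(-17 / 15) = 19295 / 117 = 164.91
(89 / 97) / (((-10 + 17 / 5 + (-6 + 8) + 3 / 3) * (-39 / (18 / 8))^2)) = -0.00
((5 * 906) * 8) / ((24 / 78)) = 117780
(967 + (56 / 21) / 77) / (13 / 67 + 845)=14966795 / 13081068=1.14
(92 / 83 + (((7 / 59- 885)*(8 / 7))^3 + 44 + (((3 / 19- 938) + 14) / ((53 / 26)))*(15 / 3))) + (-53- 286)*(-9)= -6089594083817664482371 / 5887863294257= -1034262138.82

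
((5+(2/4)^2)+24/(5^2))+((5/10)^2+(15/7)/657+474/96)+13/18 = 22301441/1839600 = 12.12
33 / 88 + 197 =1579 / 8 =197.38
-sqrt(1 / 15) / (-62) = sqrt(15) / 930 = 0.00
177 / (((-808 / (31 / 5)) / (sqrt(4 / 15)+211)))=-1157757 / 4040-1829 * sqrt(15) / 10100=-287.27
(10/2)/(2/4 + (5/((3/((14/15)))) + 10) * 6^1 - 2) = 30/407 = 0.07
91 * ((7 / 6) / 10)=10.62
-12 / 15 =-4 / 5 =-0.80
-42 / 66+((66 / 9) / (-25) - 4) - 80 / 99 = -1291 / 225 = -5.74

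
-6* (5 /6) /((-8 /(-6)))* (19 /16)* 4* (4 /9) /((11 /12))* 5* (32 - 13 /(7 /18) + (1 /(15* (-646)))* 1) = 484535 /7854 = 61.69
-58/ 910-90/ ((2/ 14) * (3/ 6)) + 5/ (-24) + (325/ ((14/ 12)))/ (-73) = -1007680483/ 797160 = -1264.09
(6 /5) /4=0.30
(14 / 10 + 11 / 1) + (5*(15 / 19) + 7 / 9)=14642 / 855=17.13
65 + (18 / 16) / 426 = 73843 / 1136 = 65.00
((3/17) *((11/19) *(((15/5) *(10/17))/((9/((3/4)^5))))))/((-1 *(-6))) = 4455/5622784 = 0.00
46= 46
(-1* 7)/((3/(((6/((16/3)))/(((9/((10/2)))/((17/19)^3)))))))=-171955/164616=-1.04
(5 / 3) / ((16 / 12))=1.25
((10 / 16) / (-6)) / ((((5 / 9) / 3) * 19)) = -9 / 304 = -0.03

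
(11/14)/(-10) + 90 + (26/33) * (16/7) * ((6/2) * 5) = 180079/1540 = 116.93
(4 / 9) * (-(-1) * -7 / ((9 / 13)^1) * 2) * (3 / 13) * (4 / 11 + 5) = -3304 / 297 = -11.12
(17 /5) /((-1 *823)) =-17 /4115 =-0.00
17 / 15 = 1.13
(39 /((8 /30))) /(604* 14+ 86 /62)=2015 /116524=0.02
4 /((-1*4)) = -1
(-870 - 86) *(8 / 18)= -3824 / 9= -424.89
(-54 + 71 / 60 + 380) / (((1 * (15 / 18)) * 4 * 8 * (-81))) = -0.15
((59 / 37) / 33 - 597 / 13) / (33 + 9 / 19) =-6917615 / 5047614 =-1.37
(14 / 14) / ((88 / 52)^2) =169 / 484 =0.35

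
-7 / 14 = -1 / 2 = -0.50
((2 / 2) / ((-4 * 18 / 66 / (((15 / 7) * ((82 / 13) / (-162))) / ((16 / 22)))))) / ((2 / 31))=768955 / 471744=1.63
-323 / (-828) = 323 / 828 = 0.39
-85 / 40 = -17 / 8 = -2.12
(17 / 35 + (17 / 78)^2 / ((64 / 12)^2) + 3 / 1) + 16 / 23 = 582739141 / 139310080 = 4.18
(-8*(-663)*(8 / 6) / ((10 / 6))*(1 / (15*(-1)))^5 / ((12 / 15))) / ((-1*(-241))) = -1768 / 61003125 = -0.00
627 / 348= 209 / 116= 1.80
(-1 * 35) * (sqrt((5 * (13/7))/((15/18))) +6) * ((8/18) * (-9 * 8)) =160 * sqrt(546) +6720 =10458.66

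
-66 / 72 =-11 / 12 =-0.92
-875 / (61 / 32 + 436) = -28000 / 14013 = -2.00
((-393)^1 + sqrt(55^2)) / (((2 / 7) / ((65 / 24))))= -76895 / 24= -3203.96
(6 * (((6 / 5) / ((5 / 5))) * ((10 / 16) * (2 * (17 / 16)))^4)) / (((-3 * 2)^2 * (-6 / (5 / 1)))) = -52200625 / 100663296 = -0.52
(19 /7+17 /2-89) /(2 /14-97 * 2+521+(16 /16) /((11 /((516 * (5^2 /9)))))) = -35937 /211340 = -0.17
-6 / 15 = -2 / 5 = -0.40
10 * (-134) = -1340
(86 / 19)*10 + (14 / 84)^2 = 30979 / 684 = 45.29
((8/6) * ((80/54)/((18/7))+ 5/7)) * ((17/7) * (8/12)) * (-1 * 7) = -298520/15309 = -19.50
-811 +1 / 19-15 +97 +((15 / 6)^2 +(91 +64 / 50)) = -1197793 / 1900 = -630.42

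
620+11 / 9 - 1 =5582 / 9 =620.22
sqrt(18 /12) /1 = sqrt(6) /2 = 1.22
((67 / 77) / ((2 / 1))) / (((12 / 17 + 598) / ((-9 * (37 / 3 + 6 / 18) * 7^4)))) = -3181227 / 15994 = -198.90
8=8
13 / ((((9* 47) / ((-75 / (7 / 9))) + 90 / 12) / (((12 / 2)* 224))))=2620800 / 467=5611.99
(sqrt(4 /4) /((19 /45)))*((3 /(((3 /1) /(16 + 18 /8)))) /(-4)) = -3285 /304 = -10.81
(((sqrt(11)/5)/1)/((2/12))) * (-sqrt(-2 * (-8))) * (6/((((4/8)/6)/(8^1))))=-9169.80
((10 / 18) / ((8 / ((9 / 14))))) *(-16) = -5 / 7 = -0.71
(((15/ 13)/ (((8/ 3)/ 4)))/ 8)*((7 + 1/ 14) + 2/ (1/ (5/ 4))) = 3015/ 1456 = 2.07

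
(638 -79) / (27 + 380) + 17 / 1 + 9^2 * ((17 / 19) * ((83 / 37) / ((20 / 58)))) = 37879649 / 77330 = 489.84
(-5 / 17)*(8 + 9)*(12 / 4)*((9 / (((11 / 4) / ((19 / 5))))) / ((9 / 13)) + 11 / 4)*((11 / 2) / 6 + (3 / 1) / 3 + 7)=-487599 / 176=-2770.45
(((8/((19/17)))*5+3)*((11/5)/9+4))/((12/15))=140767/684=205.80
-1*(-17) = 17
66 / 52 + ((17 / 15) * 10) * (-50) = -44101 / 78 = -565.40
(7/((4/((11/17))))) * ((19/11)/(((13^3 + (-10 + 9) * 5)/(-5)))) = -665/149056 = -0.00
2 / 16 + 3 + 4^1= 57 / 8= 7.12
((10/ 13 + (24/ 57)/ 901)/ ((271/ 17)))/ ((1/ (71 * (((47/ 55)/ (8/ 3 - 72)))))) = -857412117/ 20292620920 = -0.04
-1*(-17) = 17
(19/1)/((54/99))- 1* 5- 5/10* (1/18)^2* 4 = 2416/81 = 29.83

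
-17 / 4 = -4.25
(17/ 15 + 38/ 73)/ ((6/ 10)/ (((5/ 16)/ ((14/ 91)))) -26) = -117715/ 1829526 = -0.06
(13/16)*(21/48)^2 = 637/4096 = 0.16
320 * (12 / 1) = 3840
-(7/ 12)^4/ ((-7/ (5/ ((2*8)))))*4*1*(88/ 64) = 18865/ 663552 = 0.03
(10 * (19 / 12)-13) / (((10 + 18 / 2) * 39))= 17 / 4446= 0.00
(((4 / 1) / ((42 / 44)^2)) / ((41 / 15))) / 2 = 0.80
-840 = -840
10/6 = 5/3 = 1.67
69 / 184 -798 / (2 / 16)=-51069 / 8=-6383.62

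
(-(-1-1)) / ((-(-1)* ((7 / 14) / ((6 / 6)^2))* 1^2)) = 4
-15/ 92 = -0.16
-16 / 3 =-5.33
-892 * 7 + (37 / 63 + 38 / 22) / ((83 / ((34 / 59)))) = -21189714988 / 3393621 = -6243.98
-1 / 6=-0.17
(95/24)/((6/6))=3.96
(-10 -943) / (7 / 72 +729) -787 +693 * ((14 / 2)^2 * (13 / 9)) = 2533445074 / 52495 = 48260.69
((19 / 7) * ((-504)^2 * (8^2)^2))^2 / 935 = 8529853116741331.92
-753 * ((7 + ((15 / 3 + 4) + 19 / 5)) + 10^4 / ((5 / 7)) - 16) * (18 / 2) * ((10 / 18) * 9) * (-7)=3321631341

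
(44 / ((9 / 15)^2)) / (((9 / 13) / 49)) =700700 / 81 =8650.62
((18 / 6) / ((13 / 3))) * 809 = 7281 / 13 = 560.08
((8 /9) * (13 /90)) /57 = 52 /23085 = 0.00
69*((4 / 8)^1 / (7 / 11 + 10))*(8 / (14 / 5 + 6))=115 / 39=2.95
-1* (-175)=175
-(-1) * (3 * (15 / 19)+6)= 159 / 19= 8.37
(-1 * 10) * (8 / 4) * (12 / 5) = -48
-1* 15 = -15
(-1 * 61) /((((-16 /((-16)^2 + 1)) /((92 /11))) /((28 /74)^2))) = 17667979 /15059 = 1173.25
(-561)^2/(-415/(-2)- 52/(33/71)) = 20771586/6311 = 3291.33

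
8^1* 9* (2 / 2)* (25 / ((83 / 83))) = 1800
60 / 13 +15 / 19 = 1335 / 247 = 5.40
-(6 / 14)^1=-3 / 7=-0.43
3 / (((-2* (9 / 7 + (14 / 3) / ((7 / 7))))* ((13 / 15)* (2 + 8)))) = -189 / 6500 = -0.03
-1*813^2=-660969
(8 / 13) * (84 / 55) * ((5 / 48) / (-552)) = -7 / 39468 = -0.00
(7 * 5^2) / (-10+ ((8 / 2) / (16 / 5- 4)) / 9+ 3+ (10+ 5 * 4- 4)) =9.49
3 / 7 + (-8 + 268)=1823 / 7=260.43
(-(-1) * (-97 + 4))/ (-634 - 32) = 31/ 222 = 0.14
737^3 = 400315553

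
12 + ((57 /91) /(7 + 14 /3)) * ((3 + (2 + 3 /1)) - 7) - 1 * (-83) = 302746 /3185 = 95.05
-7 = -7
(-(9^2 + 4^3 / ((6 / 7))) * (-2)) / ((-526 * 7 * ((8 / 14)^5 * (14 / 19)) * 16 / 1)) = -3043439 / 25853952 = -0.12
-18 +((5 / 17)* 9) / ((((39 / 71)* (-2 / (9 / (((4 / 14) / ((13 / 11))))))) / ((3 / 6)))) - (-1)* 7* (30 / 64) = -356457 / 5984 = -59.57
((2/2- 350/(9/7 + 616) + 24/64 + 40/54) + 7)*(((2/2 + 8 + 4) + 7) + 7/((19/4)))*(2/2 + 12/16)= 949483031/2955564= 321.25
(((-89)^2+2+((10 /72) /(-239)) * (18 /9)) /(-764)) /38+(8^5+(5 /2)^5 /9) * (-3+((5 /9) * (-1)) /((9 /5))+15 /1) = 7753909873351171 /20233097568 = 383229.01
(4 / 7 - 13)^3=-658503 / 343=-1919.83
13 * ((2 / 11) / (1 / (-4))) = -104 / 11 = -9.45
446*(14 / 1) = 6244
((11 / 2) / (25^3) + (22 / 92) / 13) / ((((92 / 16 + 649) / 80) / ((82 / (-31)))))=-153210112 / 25286990625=-0.01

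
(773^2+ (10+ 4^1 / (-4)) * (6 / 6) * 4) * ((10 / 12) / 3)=2987825 / 18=165990.28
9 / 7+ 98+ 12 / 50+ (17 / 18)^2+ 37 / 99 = 62863613 / 623700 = 100.79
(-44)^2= 1936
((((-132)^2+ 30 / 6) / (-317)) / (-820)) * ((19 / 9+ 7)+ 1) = 1586039 / 2339460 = 0.68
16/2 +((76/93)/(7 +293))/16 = 892819/111600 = 8.00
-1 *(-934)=934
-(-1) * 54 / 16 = 27 / 8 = 3.38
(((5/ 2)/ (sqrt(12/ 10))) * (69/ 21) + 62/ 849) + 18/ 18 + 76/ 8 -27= -27893/ 1698 + 115 * sqrt(30)/ 84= -8.93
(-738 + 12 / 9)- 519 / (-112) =-245963 / 336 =-732.03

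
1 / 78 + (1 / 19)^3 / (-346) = 593284 / 46277673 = 0.01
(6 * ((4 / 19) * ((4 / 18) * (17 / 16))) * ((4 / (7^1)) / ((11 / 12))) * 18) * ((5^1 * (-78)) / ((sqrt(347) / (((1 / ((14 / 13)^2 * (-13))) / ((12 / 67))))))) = 34648380 * sqrt(347) / 24875389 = 25.95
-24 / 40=-3 / 5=-0.60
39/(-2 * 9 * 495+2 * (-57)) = -13/3008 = -0.00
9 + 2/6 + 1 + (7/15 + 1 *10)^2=26974/225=119.88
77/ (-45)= -77/ 45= -1.71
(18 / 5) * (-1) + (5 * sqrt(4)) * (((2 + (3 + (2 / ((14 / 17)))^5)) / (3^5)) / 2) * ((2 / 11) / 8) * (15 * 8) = 106422334 / 74875185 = 1.42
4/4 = 1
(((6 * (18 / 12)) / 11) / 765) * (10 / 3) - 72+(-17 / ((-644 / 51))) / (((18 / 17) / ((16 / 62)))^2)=-56180157002 / 781186329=-71.92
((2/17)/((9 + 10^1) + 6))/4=1/850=0.00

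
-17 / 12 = -1.42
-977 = -977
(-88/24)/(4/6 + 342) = -11/1028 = -0.01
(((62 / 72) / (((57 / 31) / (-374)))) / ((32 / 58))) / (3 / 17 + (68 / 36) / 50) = -201353525 / 135888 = -1481.76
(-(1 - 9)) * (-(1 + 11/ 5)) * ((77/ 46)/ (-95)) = 4928/ 10925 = 0.45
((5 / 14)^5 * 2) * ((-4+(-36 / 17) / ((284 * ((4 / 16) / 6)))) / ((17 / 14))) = -3940625 / 98532238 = -0.04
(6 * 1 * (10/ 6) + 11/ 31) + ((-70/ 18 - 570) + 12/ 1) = -153878/ 279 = -551.53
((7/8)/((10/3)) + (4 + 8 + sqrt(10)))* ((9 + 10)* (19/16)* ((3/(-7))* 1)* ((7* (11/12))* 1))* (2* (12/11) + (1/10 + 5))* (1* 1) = -6969.13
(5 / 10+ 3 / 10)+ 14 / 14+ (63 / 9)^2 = 50.80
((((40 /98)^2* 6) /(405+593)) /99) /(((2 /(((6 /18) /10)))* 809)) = 20 /95956947009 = 0.00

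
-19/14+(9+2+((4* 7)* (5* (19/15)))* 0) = 9.64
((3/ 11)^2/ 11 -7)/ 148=-2327/ 49247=-0.05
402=402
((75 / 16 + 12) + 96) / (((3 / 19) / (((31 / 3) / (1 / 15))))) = 1769945 / 16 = 110621.56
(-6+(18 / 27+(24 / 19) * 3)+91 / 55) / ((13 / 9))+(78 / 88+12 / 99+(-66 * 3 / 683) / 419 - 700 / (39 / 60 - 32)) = 33097967523 / 1413714380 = 23.41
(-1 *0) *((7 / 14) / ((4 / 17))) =0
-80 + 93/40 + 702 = 24973/40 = 624.32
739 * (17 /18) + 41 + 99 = 15083 /18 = 837.94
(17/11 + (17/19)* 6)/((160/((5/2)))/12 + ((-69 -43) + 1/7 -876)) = -30345/4312297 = -0.01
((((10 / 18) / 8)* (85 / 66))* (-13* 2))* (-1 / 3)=5525 / 7128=0.78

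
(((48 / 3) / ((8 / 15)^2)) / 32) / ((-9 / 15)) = -375 / 128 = -2.93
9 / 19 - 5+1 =-67 / 19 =-3.53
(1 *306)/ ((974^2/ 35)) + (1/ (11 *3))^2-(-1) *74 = 38231308001/ 516554082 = 74.01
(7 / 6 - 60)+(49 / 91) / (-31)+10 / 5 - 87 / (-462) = -5274872 / 93093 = -56.66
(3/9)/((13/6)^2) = 12/169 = 0.07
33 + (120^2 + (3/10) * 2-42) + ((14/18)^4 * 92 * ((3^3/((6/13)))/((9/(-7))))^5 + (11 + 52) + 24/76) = -32737808714000539/4986360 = -6565472351.37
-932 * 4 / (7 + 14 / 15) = -469.92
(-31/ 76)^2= 961/ 5776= 0.17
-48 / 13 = -3.69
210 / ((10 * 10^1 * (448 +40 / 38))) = 133 / 28440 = 0.00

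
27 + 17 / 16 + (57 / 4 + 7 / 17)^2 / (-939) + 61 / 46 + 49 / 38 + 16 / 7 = 217391799539 / 6640991112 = 32.73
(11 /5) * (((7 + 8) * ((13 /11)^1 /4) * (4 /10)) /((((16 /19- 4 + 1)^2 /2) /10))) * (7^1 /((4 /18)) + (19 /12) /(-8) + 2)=15003521 /26896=557.83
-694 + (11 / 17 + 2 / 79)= -931139 / 1343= -693.33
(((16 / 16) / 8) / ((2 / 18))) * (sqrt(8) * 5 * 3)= 47.73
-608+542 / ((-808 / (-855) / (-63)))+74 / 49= -727279407 / 19796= -36738.71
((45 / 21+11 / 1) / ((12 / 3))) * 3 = 69 / 7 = 9.86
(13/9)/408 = 13/3672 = 0.00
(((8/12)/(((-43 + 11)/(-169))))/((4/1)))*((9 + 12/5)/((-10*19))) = -169/3200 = -0.05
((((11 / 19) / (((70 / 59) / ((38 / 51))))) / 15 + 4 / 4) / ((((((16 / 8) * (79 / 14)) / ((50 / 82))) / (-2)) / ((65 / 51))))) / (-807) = 3565120 / 20396051019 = 0.00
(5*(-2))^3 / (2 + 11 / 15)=-15000 / 41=-365.85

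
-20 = -20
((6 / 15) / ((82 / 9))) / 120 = 3 / 8200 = 0.00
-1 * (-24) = 24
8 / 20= 2 / 5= 0.40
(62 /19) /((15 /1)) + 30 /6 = 5.22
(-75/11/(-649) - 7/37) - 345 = -91176533/264143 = -345.18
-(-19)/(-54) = -19/54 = -0.35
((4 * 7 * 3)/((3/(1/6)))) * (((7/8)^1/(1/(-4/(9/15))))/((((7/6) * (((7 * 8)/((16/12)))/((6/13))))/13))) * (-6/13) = 20/13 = 1.54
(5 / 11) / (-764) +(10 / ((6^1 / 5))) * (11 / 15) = 462175 / 75636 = 6.11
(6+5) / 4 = 11 / 4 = 2.75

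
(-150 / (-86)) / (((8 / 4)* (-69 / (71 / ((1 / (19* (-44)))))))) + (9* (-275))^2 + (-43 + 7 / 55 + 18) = 333242826173 / 54395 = 6126350.33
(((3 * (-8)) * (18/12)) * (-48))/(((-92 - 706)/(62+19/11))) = -201888/1463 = -138.00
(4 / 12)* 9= 3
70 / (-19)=-70 / 19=-3.68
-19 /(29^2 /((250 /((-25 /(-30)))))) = -5700 /841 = -6.78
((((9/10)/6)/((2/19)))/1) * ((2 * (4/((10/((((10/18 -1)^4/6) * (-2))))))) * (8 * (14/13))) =-272384/2132325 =-0.13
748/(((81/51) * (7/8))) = 101728/189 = 538.24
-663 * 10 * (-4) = 26520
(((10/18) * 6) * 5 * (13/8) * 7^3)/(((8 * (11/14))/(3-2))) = 780325/528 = 1477.89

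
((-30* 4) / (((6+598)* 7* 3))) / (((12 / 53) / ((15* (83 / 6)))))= -109975 / 12684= -8.67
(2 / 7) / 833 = 2 / 5831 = 0.00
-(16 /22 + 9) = -107 /11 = -9.73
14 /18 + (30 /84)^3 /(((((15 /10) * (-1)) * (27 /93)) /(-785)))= 3070687 /37044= 82.89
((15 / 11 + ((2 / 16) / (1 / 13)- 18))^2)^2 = 3045168091681 / 59969536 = 50778.58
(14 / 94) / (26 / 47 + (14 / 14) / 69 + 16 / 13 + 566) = 6279 / 23937815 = 0.00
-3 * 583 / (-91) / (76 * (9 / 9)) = 1749 / 6916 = 0.25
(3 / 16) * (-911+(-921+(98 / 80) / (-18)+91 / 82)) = -54049889 / 157440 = -343.30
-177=-177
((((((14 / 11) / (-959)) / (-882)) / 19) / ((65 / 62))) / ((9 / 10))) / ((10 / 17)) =1054 / 7386884505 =0.00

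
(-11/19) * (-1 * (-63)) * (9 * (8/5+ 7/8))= -617463/760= -812.45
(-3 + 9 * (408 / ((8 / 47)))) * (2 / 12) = 3595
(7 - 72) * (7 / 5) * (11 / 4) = -1001 / 4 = -250.25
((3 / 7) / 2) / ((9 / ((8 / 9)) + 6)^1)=4 / 301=0.01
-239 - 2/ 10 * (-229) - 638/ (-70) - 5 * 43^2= -330018/ 35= -9429.09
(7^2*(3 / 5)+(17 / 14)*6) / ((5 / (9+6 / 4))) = 1926 / 25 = 77.04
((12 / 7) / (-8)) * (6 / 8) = -9 / 56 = -0.16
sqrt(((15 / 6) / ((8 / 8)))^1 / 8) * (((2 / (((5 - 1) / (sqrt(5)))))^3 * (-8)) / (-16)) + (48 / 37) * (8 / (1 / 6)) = 148381 / 2368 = 62.66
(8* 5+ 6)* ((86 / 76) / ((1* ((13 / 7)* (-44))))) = -6923 / 10868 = -0.64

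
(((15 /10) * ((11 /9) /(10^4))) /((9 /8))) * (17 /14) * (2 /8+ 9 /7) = 8041 /26460000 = 0.00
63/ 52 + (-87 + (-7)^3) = -22297/ 52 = -428.79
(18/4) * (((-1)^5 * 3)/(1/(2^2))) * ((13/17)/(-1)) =702/17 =41.29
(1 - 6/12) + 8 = 17/2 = 8.50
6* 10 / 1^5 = 60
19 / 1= 19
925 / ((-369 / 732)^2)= 55070800 / 15129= 3640.08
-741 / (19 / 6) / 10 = -117 / 5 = -23.40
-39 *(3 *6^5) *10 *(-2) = 18195840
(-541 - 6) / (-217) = 547 / 217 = 2.52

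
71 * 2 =142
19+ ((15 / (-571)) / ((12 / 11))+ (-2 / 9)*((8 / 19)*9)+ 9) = 1177499 / 43396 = 27.13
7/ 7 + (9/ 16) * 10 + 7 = 109/ 8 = 13.62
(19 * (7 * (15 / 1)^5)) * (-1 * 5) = -504984375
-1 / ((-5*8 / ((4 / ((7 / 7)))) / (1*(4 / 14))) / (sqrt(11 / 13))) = sqrt(143) / 455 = 0.03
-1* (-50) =50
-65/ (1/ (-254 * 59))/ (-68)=-487045/ 34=-14324.85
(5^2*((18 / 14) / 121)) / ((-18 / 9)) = -225 / 1694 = -0.13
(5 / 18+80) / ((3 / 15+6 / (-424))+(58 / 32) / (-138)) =140916400 / 303177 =464.80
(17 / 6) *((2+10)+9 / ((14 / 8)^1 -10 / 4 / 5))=272 / 5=54.40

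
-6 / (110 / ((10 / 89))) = -6 / 979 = -0.01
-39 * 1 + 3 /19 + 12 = -510 /19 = -26.84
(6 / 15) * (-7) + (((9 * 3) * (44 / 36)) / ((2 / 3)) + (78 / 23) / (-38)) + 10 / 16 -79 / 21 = 43.47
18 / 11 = 1.64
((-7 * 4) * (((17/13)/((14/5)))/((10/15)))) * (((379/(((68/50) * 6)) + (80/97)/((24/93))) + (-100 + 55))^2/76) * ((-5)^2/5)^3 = -5273338140625/7585611072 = -695.18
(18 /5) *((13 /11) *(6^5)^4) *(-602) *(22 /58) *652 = -335803294091883929665536 /145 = -2315884786840578825279.56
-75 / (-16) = 75 / 16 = 4.69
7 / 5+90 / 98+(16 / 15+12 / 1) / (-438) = 368374 / 160965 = 2.29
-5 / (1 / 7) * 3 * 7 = -735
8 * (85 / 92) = 170 / 23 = 7.39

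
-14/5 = -2.80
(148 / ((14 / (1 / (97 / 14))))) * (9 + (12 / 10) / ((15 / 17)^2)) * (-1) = -585044 / 36375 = -16.08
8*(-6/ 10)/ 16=-3/ 10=-0.30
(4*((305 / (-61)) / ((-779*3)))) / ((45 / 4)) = 16 / 21033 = 0.00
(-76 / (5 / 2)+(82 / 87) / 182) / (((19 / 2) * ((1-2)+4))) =-2406358 / 2256345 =-1.07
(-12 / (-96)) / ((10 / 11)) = 11 / 80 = 0.14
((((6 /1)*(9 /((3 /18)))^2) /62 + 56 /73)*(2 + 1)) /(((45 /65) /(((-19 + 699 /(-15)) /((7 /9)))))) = -1638245856 /15841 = -103418.08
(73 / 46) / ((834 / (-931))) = -67963 / 38364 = -1.77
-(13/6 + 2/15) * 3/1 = -69/10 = -6.90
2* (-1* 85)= -170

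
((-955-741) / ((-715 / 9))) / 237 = 5088 / 56485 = 0.09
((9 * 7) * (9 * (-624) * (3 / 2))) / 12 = -44226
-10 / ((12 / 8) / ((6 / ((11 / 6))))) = -240 / 11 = -21.82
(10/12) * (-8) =-20/3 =-6.67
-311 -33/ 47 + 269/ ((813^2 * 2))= -19366379057/ 62131086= -311.70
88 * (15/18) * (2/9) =440/27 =16.30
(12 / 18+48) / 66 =0.74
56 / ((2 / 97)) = 2716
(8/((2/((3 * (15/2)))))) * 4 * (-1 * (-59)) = 21240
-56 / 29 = -1.93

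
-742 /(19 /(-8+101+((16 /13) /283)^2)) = -933999229198 /257165779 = -3631.90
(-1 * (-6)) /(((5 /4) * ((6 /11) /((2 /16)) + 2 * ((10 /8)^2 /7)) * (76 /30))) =22176 /56297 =0.39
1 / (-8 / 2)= -1 / 4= -0.25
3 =3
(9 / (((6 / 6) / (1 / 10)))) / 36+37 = 1481 / 40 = 37.02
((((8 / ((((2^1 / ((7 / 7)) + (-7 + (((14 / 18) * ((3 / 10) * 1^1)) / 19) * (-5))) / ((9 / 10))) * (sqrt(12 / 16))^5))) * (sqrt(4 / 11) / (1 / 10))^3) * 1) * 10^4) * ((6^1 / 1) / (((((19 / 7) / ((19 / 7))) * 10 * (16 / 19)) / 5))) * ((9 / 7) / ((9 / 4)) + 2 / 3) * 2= -4805632000000 * sqrt(33) / 488719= -56486967.11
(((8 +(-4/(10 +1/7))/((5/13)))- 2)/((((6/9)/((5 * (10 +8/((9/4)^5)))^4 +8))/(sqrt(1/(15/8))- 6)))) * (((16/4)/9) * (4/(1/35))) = -15880861881829640187298392379136/863194247593041944871 +15880861881829640187298392379136 * sqrt(30)/38843741141686887519195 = -16158477617.79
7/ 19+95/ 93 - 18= -29350/ 1767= -16.61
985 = 985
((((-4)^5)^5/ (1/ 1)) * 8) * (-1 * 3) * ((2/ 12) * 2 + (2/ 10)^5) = 28174519268829822976/ 3125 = 9015846166025543.35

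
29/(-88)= -29/88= -0.33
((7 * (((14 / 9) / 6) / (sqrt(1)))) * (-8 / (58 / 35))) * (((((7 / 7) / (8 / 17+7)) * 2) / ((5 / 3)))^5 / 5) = -561036615552 / 2994102227509375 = -0.00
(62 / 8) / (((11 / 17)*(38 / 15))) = 7905 / 1672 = 4.73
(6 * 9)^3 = 157464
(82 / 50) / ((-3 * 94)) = -41 / 7050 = -0.01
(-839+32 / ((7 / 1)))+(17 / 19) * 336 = -70995 / 133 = -533.80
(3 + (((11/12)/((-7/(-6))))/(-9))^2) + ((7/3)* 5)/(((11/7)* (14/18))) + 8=3589307/174636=20.55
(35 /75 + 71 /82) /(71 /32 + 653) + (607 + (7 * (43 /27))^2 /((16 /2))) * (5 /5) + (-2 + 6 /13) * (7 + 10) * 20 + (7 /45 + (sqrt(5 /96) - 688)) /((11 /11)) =-63913228881427 /108624994920 + sqrt(30) /24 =-588.16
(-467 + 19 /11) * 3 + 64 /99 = -138122 /99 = -1395.17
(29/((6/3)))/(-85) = -29/170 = -0.17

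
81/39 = 27/13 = 2.08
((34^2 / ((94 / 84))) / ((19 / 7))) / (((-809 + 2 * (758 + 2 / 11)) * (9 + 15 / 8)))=9969344 / 201504557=0.05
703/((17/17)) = 703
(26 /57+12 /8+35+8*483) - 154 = 3746.96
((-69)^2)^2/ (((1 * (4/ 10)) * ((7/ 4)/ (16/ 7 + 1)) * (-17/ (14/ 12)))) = -868906305/ 119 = -7301733.66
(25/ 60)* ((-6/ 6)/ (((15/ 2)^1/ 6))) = -1/ 3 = -0.33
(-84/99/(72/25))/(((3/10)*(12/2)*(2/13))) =-11375/10692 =-1.06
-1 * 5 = -5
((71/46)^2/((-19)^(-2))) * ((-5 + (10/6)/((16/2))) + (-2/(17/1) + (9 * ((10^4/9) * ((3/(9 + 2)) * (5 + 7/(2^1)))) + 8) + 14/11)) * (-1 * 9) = -568103199608949/3165536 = -179465088.89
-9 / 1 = -9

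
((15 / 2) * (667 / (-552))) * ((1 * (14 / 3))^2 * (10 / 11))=-35525 / 198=-179.42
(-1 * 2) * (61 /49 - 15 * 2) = 2818 /49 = 57.51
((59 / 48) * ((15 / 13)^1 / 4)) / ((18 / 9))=0.18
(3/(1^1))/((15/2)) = 2/5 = 0.40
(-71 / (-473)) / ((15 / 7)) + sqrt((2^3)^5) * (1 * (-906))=497 / 7095 - 115968 * sqrt(2)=-164003.45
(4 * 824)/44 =824/11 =74.91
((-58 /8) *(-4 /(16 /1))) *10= 145 /8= 18.12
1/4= 0.25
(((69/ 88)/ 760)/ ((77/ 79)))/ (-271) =-5451/ 1395584960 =-0.00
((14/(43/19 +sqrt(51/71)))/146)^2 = 1918352195/692725705352-20940527* sqrt(3621)/692725705352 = 0.00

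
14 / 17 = 0.82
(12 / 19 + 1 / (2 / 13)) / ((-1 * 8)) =-271 / 304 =-0.89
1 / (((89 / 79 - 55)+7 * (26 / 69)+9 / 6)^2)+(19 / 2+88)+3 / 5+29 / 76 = 98.48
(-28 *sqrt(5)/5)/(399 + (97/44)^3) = -2385152 *sqrt(5)/174505445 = -0.03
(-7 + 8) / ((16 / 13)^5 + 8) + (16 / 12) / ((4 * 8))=134687 / 1004730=0.13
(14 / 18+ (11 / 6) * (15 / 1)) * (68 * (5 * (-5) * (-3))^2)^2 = 4137215625000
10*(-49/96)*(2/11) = -245/264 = -0.93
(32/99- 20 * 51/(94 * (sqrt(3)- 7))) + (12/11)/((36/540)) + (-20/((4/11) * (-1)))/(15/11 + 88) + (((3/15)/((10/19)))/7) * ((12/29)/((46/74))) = 255 * sqrt(3)/1081 + 10138388676182/533888360775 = 19.40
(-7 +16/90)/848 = -307/38160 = -0.01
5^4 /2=625 /2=312.50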